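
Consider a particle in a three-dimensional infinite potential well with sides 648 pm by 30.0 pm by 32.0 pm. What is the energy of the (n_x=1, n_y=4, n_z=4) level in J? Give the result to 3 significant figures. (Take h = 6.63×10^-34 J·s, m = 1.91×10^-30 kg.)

E = 9.61×10^-16 J

For a 3D rectangular well E = (h²/8m)·Σ n_i²/L_i² = (6.63×10^-34)²/(8·1.91×10^-30) · [1²/(648 pm)² + 4²/(30.0 pm)² + 4²/(32.0 pm)²].
Evaluating gives E = 9.61×10^-16 J.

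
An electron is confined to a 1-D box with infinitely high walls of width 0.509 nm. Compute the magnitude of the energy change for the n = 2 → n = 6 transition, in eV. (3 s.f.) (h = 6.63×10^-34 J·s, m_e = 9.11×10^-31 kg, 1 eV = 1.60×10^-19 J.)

E_1 = h²/(8m_eL²) = 2.328×10^-19 J.
|ΔE| = |2² − 6²|·E_1 = 32·2.328×10^-19 J = 7.450×10^-18 J = 46.6 eV.

|ΔE| = 46.6 eV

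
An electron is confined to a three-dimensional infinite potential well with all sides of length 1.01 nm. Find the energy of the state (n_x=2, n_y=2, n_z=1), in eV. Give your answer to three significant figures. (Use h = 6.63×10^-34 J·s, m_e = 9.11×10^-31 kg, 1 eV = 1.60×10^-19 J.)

E = 3.33 eV

For a 3D rectangular well E = (h²/8m_e)·Σ n_i²/L_i² = (6.63×10^-34)²/(8·9.11×10^-31) · [2²/(1.01 nm)² + 2²/(1.01 nm)² + 1²/(1.01 nm)²].
Evaluating gives E = 5.321×10^-19 J = 3.33 eV.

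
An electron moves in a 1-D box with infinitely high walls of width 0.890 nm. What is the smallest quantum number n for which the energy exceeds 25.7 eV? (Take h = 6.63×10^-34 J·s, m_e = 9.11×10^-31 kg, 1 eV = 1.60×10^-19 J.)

n = 8

E_1 = h²/(8m_eL²) = 7.614×10^-20 J = 0.4759 eV.
Need n² > 25.7/0.4759 = 54.00, i.e. n > 7.348.
The smallest integer satisfying this is n = 8.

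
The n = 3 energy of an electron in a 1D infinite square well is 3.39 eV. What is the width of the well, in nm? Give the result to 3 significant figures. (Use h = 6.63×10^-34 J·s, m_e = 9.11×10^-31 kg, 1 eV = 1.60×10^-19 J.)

From E_n = n²h²/(8m_eL²), L = n·h/√(8m_eE_n).
E_3 = 3.39 eV = 5.424×10^-19 J, so L = 3·6.63×10^-34/√(8·9.11×10^-31·5.424×10^-19) = 1.00×10^-9 m = 1.00 nm.

L = 1.00 nm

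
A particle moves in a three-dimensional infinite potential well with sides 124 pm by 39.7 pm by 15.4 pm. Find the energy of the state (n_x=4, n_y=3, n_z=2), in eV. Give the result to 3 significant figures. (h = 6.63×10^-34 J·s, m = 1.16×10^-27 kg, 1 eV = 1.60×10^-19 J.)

For a 3D rectangular well E = (h²/8m)·Σ n_i²/L_i² = (6.63×10^-34)²/(8·1.16×10^-27) · [4²/(124 pm)² + 3²/(39.7 pm)² + 2²/(15.4 pm)²].
Evaluating gives E = 1.119×10^-18 J = 6.99 eV.

E = 6.99 eV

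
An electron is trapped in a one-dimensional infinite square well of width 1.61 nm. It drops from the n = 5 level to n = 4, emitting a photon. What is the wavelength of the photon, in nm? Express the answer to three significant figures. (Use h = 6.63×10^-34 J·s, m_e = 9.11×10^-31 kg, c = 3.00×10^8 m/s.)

λ = 950 nm

E_1 = h²/(8m_eL²) = 2.327×10^-20 J, so ΔE = (5² − 4²)E_1 = 2.094×10^-19 J.
λ = hc/ΔE = (6.63×10^-34·3.00×10^8)/2.094×10^-19 = 9.50×10^-7 m = 950 nm.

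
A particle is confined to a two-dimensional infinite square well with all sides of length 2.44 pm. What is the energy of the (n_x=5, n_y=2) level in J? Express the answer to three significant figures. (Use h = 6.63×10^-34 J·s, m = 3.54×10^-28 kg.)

E = 7.56×10^-16 J

For a 2D rectangular well E = (h²/8m)·Σ n_i²/L_i² = (6.63×10^-34)²/(8·3.54×10^-28) · [5²/(2.44 pm)² + 2²/(2.44 pm)²].
Evaluating gives E = 7.56×10^-16 J.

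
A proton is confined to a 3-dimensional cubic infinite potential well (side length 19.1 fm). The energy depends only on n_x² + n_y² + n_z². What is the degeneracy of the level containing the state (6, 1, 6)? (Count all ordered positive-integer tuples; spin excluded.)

degeneracy = 3

The level has n_x² + n_y² + n_z² = 73. The ordered positive-integer solutions are (1, 6, 6), (6, 1, 6), (6, 6, 1).
That gives 3 states.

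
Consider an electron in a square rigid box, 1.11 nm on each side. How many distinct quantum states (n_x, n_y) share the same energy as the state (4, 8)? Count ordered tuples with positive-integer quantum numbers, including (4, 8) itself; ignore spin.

degeneracy = 2

The level has n_x² + n_y² = 80. The ordered positive-integer solutions are (4, 8), (8, 4).
That gives 2 states.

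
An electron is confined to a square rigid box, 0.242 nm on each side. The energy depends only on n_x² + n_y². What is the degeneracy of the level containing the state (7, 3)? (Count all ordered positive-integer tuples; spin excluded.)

degeneracy = 2

The level has n_x² + n_y² = 58. The ordered positive-integer solutions are (3, 7), (7, 3).
That gives 2 states.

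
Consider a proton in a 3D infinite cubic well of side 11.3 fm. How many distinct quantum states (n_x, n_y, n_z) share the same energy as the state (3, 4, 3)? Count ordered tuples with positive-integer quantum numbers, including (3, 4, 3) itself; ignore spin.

degeneracy = 3

The level has n_x² + n_y² + n_z² = 34. The ordered positive-integer solutions are (3, 3, 4), (3, 4, 3), (4, 3, 3).
That gives 3 states.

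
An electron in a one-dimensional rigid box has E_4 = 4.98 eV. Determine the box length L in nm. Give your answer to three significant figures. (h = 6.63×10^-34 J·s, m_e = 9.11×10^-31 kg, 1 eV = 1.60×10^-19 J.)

L = 1.10 nm

From E_n = n²h²/(8m_eL²), L = n·h/√(8m_eE_n).
E_4 = 4.98 eV = 7.968×10^-19 J, so L = 4·6.63×10^-34/√(8·9.11×10^-31·7.968×10^-19) = 1.10×10^-9 m = 1.10 nm.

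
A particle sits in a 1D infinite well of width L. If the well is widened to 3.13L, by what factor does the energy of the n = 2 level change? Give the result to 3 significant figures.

E_n ∝ 1/L², so the energy scales by 1/3.13² = 0.102.

0.102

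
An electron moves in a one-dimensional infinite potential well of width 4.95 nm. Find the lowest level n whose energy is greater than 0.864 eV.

E_1 = h²/(8m_eL²) = 2.459×10^-21 J = 0.01535 eV.
Need n² > 0.864/0.01535 = 56.29, i.e. n > 7.503.
The smallest integer satisfying this is n = 8.

n = 8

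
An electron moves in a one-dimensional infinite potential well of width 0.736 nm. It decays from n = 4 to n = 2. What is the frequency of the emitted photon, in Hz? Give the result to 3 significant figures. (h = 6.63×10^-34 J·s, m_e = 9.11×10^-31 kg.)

E_1 = h²/(8m_eL²) = 1.113×10^-19 J and ΔE = (4² − 2²)E_1 = 1.336×10^-18 J.
f = ΔE/h = 1.336×10^-18/6.63×10^-34 = 2.02×10^15 Hz.

f = 2.02×10^15 Hz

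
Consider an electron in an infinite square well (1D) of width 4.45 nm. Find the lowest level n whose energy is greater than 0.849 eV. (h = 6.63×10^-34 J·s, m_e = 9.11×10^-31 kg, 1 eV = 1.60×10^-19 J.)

n = 7

E_1 = h²/(8m_eL²) = 3.046×10^-21 J = 0.01904 eV.
Need n² > 0.849/0.01904 = 44.59, i.e. n > 6.678.
The smallest integer satisfying this is n = 7.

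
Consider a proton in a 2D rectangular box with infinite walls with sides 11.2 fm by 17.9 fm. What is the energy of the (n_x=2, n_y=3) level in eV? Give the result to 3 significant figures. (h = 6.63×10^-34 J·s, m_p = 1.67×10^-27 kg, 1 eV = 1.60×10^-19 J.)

E = 1.23×10^7 eV

For a 2D rectangular well E = (h²/8m_p)·Σ n_i²/L_i² = (6.63×10^-34)²/(8·1.67×10^-27) · [2²/(11.2 fm)² + 3²/(17.9 fm)²].
Evaluating gives E = 1.973×10^-12 J = 1.23×10^7 eV.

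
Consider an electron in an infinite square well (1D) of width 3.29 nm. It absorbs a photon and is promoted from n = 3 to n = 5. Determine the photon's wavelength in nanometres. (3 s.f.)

λ = 2.23×10^3 nm

E_1 = h²/(8m_eL²) = 5.566×10^-21 J, so ΔE = (5² − 3²)E_1 = 8.906×10^-20 J.
λ = hc/ΔE = (6.626×10^-34·2.998×10^8)/8.906×10^-20 = 2.23×10^-6 m = 2.23×10^3 nm.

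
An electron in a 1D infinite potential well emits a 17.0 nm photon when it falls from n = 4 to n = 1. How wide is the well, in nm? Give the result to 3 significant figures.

The photon carries ΔE = hc/λ = 6.626×10^-34·2.998×10^8/1.70×10^-8 m = 1.169×10^-17 J.
Since ΔE = (4² − 1²)E_1, E_1 = 7.793×10^-19 J, and L = h/√(8m_eE_1) = 2.78×10^-10 m = 0.278 nm.

L = 0.278 nm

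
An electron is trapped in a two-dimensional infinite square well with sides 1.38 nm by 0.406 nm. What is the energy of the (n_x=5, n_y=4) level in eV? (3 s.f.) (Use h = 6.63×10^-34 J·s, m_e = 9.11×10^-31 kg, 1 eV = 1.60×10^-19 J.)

For a 2D rectangular well E = (h²/8m_e)·Σ n_i²/L_i² = (6.63×10^-34)²/(8·9.11×10^-31) · [5²/(1.38 nm)² + 4²/(0.406 nm)²].
Evaluating gives E = 6.646×10^-18 J = 41.5 eV.

E = 41.5 eV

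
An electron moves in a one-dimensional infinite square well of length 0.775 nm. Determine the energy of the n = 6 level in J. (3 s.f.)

E_6 = 3.61×10^-18 J

For an infinite well E_n = n²h²/(8m_eL²), so E_1 = h²/(8m_eL²) = (6.626×10^-34)²/(8·9.109×10^-31·(7.75×10^-10 m)²) = 1.003×10^-19 J.
Then E_6 = 6²·E_1 = 36·1.003×10^-19 J = 3.61×10^-18 J.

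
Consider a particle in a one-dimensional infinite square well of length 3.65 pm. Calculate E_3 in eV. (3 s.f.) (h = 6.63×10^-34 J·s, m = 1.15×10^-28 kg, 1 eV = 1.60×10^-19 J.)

E_3 = 2.02×10^3 eV

For an infinite well E_n = n²h²/(8mL²), so E_1 = h²/(8mL²) = (6.63×10^-34)²/(8·1.15×10^-28·(3.65×10^-12 m)²) = 3.586×10^-17 J.
Then E_3 = 3²·E_1 = 9·3.586×10^-17 J = 3.227×10^-16 J.
Converting, E_3 = 3.227×10^-16 J / (1.60×10^-19 J/eV) = 2.02×10^3 eV.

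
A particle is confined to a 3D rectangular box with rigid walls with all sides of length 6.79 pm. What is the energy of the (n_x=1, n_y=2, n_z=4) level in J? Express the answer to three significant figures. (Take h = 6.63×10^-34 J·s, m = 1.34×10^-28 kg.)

For a 3D rectangular well E = (h²/8m)·Σ n_i²/L_i² = (6.63×10^-34)²/(8·1.34×10^-28) · [1²/(6.79 pm)² + 2²/(6.79 pm)² + 4²/(6.79 pm)²].
Evaluating gives E = 1.87×10^-16 J.

E = 1.87×10^-16 J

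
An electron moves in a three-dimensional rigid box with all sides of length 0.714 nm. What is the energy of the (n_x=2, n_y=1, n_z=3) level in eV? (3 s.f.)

For a 3D rectangular well E = (h²/8m_e)·Σ n_i²/L_i² = (6.626×10^-34)²/(8·9.109×10^-31) · [2²/(0.714 nm)² + 1²/(0.714 nm)² + 3²/(0.714 nm)²].
Evaluating gives E = 1.655×10^-18 J = 10.3 eV.

E = 10.3 eV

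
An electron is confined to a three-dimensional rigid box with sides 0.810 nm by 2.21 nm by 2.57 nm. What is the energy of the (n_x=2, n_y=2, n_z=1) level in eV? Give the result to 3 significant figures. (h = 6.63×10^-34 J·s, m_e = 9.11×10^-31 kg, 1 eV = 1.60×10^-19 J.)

E = 2.66 eV

For a 3D rectangular well E = (h²/8m_e)·Σ n_i²/L_i² = (6.63×10^-34)²/(8·9.11×10^-31) · [2²/(0.810 nm)² + 2²/(2.21 nm)² + 1²/(2.57 nm)²].
Evaluating gives E = 4.262×10^-19 J = 2.66 eV.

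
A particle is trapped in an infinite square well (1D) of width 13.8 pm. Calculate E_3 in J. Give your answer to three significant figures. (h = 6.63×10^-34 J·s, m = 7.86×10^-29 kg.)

E_3 = 3.30×10^-17 J

For an infinite well E_n = n²h²/(8mL²), so E_1 = h²/(8mL²) = (6.63×10^-34)²/(8·7.86×10^-29·(1.38×10^-11 m)²) = 3.671×10^-18 J.
Then E_3 = 3²·E_1 = 9·3.671×10^-18 J = 3.30×10^-17 J.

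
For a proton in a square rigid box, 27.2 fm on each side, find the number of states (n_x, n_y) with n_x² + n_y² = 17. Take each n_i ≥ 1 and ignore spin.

degeneracy = 2

The level has n_x² + n_y² = 17. The ordered positive-integer solutions are (1, 4), (4, 1).
That gives 2 states.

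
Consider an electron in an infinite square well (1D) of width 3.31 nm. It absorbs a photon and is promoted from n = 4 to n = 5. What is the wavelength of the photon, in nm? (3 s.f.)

λ = 4.01×10^3 nm

E_1 = h²/(8m_eL²) = 5.499×10^-21 J, so ΔE = (5² − 4²)E_1 = 4.949×10^-20 J.
λ = hc/ΔE = (6.626×10^-34·2.998×10^8)/4.949×10^-20 = 4.01×10^-6 m = 4.01×10^3 nm.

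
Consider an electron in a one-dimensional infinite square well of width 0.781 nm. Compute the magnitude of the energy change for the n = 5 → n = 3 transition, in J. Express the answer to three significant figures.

|ΔE| = 1.58×10^-18 J

E_1 = h²/(8m_eL²) = 9.877×10^-20 J.
|ΔE| = |5² − 3²|·E_1 = 16·9.877×10^-20 J = 1.58×10^-18 J.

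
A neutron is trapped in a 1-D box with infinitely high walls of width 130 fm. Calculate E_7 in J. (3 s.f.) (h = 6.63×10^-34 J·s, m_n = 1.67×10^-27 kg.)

E_7 = 9.54×10^-14 J

For an infinite well E_n = n²h²/(8m_nL²), so E_1 = h²/(8m_nL²) = (6.63×10^-34)²/(8·1.67×10^-27·(1.30×10^-13 m)²) = 1.947×10^-15 J.
Then E_7 = 7²·E_1 = 49·1.947×10^-15 J = 9.54×10^-14 J.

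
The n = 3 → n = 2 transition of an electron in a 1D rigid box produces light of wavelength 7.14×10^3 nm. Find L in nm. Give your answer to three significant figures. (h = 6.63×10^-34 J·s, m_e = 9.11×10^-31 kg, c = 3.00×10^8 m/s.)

L = 3.29 nm

The photon carries ΔE = hc/λ = 6.63×10^-34·3.00×10^8/7.14×10^-6 m = 2.786×10^-20 J.
Since ΔE = (3² − 2²)E_1, E_1 = 5.572×10^-21 J, and L = h/√(8m_eE_1) = 3.29×10^-9 m = 3.29 nm.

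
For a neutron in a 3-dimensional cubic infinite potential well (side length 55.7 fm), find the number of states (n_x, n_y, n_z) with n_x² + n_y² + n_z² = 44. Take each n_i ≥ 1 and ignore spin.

degeneracy = 3

The level has n_x² + n_y² + n_z² = 44. The ordered positive-integer solutions are (2, 2, 6), (2, 6, 2), (6, 2, 2).
That gives 3 states.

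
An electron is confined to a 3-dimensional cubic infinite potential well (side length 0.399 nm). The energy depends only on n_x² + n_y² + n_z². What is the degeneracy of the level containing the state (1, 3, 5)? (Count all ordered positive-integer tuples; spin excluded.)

The level has n_x² + n_y² + n_z² = 35. The ordered positive-integer solutions are (1, 3, 5), (1, 5, 3), (3, 1, 5), (3, 5, 1), (5, 1, 3), (5, 3, 1).
That gives 6 states.

degeneracy = 6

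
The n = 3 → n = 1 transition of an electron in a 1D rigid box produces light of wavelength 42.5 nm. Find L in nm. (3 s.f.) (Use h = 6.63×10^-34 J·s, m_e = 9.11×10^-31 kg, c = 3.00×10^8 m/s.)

The photon carries ΔE = hc/λ = 6.63×10^-34·3.00×10^8/4.25×10^-8 m = 4.680×10^-18 J.
Since ΔE = (3² − 1²)E_1, E_1 = 5.850×10^-19 J, and L = h/√(8m_eE_1) = 3.21×10^-10 m = 0.321 nm.

L = 0.321 nm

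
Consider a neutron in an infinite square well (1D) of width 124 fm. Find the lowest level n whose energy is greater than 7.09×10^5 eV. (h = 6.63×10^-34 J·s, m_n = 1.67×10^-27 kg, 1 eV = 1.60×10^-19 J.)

n = 8

E_1 = h²/(8m_nL²) = 2.140×10^-15 J = 1.338×10^4 eV.
Need n² > 7.09×10^5/1.338×10^4 = 52.99, i.e. n > 7.279.
The smallest integer satisfying this is n = 8.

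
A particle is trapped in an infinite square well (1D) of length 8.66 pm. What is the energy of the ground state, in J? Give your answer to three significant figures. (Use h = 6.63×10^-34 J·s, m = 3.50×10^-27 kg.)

For an infinite well E_n = n²h²/(8mL²), so E_1 = h²/(8mL²) = (6.63×10^-34)²/(8·3.50×10^-27·(8.66×10^-12 m)²) = 2.093×10^-19 J.

E_1 = 2.09×10^-19 J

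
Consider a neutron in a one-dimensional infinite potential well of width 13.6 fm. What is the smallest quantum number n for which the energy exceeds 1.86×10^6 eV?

n = 2

E_1 = h²/(8m_nL²) = 1.771×10^-13 J = 1.105×10^6 eV.
Need n² > 1.86×10^6/1.105×10^6 = 1.683, i.e. n > 1.297.
The smallest integer satisfying this is n = 2.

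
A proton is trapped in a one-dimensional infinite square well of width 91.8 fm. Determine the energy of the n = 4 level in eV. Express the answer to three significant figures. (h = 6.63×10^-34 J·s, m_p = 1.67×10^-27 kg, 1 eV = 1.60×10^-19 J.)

For an infinite well E_n = n²h²/(8m_pL²), so E_1 = h²/(8m_pL²) = (6.63×10^-34)²/(8·1.67×10^-27·(9.18×10^-14 m)²) = 3.904×10^-15 J.
Then E_4 = 4²·E_1 = 16·3.904×10^-15 J = 6.246×10^-14 J.
Converting, E_4 = 6.246×10^-14 J / (1.60×10^-19 J/eV) = 3.90×10^5 eV.

E_4 = 3.90×10^5 eV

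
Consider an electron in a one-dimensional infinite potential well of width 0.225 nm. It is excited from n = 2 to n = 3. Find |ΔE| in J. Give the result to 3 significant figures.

|ΔE| = 5.95×10^-18 J

E_1 = h²/(8m_eL²) = 1.190×10^-18 J.
|ΔE| = |2² − 3²|·E_1 = 5·1.190×10^-18 J = 5.95×10^-18 J.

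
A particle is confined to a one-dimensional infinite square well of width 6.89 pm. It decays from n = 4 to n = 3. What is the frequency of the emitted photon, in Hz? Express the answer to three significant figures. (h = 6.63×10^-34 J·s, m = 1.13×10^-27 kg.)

E_1 = h²/(8mL²) = 1.024×10^-18 J and ΔE = (4² − 3²)E_1 = 7.168×10^-18 J.
f = ΔE/h = 7.168×10^-18/6.63×10^-34 = 1.08×10^16 Hz.

f = 1.08×10^16 Hz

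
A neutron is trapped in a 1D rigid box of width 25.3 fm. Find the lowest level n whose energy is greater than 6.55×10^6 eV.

E_1 = h²/(8m_nL²) = 5.119×10^-14 J = 3.195×10^5 eV.
Need n² > 6.55×10^6/3.195×10^5 = 20.50, i.e. n > 4.528.
The smallest integer satisfying this is n = 5.

n = 5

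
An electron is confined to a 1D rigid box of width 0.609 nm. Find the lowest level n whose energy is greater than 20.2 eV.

E_1 = h²/(8m_eL²) = 1.624×10^-19 J = 1.014 eV.
Need n² > 20.2/1.014 = 19.92, i.e. n > 4.463.
The smallest integer satisfying this is n = 5.

n = 5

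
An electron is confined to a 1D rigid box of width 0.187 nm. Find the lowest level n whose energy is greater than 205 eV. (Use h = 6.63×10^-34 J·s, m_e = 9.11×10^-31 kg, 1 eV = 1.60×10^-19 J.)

E_1 = h²/(8m_eL²) = 1.725×10^-18 J = 10.78 eV.
Need n² > 205/10.78 = 19.02, i.e. n > 4.361.
The smallest integer satisfying this is n = 5.

n = 5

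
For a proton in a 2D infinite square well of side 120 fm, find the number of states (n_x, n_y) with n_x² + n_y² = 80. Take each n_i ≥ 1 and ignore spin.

degeneracy = 2

The level has n_x² + n_y² = 80. The ordered positive-integer solutions are (4, 8), (8, 4).
That gives 2 states.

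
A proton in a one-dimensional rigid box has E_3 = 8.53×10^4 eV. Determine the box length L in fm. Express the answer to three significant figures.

From E_n = n²h²/(8m_pL²), L = n·h/√(8m_pE_n).
E_3 = 8.53×10^4 eV = 1.367×10^-14 J, so L = 3·6.626×10^-34/√(8·1.673×10^-27·1.367×10^-14) = 1.47×10^-13 m = 147 fm.

L = 147 fm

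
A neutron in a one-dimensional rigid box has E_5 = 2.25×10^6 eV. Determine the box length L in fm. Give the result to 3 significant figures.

L = 47.7 fm

From E_n = n²h²/(8m_nL²), L = n·h/√(8m_nE_n).
E_5 = 2.25×10^6 eV = 3.604×10^-13 J, so L = 5·6.626×10^-34/√(8·1.675×10^-27·3.604×10^-13) = 4.77×10^-14 m = 47.7 fm.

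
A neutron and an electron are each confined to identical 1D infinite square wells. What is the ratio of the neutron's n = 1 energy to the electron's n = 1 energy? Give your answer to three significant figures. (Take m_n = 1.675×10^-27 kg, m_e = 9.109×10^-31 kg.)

E_n ∝ 1/m at fixed n and L, so the ratio is m_e/m_n = 9.109×10^-31/1.675×10^-27 = 5.44×10^-4.

5.44×10^-4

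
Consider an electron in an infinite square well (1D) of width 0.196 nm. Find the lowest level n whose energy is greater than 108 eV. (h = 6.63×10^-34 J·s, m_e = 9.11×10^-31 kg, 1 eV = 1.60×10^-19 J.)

E_1 = h²/(8m_eL²) = 1.570×10^-18 J = 9.812 eV.
Need n² > 108/9.812 = 11.01, i.e. n > 3.318.
The smallest integer satisfying this is n = 4.

n = 4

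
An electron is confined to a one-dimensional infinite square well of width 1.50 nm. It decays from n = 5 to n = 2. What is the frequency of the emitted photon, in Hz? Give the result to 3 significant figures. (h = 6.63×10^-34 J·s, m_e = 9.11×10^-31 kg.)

E_1 = h²/(8m_eL²) = 2.681×10^-20 J and ΔE = (5² − 2²)E_1 = 5.630×10^-19 J.
f = ΔE/h = 5.630×10^-19/6.63×10^-34 = 8.49×10^14 Hz.

f = 8.49×10^14 Hz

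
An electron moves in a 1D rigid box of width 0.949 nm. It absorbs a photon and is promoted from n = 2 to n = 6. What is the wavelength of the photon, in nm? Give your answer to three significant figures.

E_1 = h²/(8m_eL²) = 6.690×10^-20 J, so ΔE = (6² − 2²)E_1 = 2.141×10^-18 J.
λ = hc/ΔE = (6.626×10^-34·2.998×10^8)/2.141×10^-18 = 9.28×10^-8 m = 92.8 nm.

λ = 92.8 nm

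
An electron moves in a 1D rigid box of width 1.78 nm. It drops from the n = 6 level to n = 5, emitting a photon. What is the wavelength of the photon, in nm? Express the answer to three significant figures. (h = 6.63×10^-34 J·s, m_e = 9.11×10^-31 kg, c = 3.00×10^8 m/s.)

λ = 950 nm

E_1 = h²/(8m_eL²) = 1.904×10^-20 J, so ΔE = (6² − 5²)E_1 = 2.094×10^-19 J.
λ = hc/ΔE = (6.63×10^-34·3.00×10^8)/2.094×10^-19 = 9.50×10^-7 m = 950 nm.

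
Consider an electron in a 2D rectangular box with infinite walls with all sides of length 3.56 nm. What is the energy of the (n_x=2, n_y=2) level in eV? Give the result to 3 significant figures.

E = 0.237 eV

For a 2D rectangular well E = (h²/8m_e)·Σ n_i²/L_i² = (6.626×10^-34)²/(8·9.109×10^-31) · [2²/(3.56 nm)² + 2²/(3.56 nm)²].
Evaluating gives E = 3.803×10^-20 J = 0.237 eV.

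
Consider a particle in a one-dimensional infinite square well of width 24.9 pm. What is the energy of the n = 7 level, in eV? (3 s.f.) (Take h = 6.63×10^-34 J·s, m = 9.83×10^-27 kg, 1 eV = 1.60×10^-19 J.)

E_7 = 2.76 eV

For an infinite well E_n = n²h²/(8mL²), so E_1 = h²/(8mL²) = (6.63×10^-34)²/(8·9.83×10^-27·(2.49×10^-11 m)²) = 9.015×10^-21 J.
Then E_7 = 7²·E_1 = 49·9.015×10^-21 J = 4.417×10^-19 J.
Converting, E_7 = 4.417×10^-19 J / (1.60×10^-19 J/eV) = 2.76 eV.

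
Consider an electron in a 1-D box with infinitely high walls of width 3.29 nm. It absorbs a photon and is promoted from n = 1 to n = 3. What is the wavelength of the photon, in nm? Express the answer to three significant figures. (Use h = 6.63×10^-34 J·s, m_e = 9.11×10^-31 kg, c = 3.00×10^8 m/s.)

E_1 = h²/(8m_eL²) = 5.572×10^-21 J, so ΔE = (3² − 1²)E_1 = 4.458×10^-20 J.
λ = hc/ΔE = (6.63×10^-34·3.00×10^8)/4.458×10^-20 = 4.46×10^-6 m = 4.46×10^3 nm.

λ = 4.46×10^3 nm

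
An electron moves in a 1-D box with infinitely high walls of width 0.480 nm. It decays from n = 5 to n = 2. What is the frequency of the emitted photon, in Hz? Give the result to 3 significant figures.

E_1 = h²/(8m_eL²) = 2.615×10^-19 J and ΔE = (5² − 2²)E_1 = 5.492×10^-18 J.
f = ΔE/h = 5.492×10^-18/6.626×10^-34 = 8.29×10^15 Hz.

f = 8.29×10^15 Hz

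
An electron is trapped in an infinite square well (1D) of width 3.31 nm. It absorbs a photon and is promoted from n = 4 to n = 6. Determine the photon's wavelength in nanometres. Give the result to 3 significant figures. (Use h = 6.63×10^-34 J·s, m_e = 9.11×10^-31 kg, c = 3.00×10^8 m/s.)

λ = 1.81×10^3 nm

E_1 = h²/(8m_eL²) = 5.505×10^-21 J, so ΔE = (6² − 4²)E_1 = 1.101×10^-19 J.
λ = hc/ΔE = (6.63×10^-34·3.00×10^8)/1.101×10^-19 = 1.81×10^-6 m = 1.81×10^3 nm.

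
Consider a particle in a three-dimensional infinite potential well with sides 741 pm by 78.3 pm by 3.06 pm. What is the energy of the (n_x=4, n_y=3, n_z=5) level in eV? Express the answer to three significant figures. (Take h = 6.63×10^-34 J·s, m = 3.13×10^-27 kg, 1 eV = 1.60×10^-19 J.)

E = 293 eV

For a 3D rectangular well E = (h²/8m)·Σ n_i²/L_i² = (6.63×10^-34)²/(8·3.13×10^-27) · [4²/(741 pm)² + 3²/(78.3 pm)² + 5²/(3.06 pm)²].
Evaluating gives E = 4.690×10^-17 J = 293 eV.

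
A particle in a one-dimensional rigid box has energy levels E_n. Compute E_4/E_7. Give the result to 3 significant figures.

0.327

E_n ∝ n², so E_4/E_7 = 4²/7² = 16/49 = 0.327.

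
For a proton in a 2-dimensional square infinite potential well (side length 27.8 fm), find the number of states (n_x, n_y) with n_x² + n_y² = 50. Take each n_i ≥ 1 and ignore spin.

degeneracy = 3

The level has n_x² + n_y² = 50. The ordered positive-integer solutions are (1, 7), (5, 5), (7, 1).
That gives 3 states.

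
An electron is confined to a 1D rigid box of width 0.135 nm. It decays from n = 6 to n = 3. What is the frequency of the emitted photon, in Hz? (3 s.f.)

E_1 = h²/(8m_eL²) = 3.306×10^-18 J and ΔE = (6² − 3²)E_1 = 8.926×10^-17 J.
f = ΔE/h = 8.926×10^-17/6.626×10^-34 = 1.35×10^17 Hz.

f = 1.35×10^17 Hz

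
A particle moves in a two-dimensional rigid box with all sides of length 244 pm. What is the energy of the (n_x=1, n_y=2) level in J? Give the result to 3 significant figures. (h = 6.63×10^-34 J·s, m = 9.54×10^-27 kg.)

For a 2D rectangular well E = (h²/8m)·Σ n_i²/L_i² = (6.63×10^-34)²/(8·9.54×10^-27) · [1²/(244 pm)² + 2²/(244 pm)²].
Evaluating gives E = 4.84×10^-22 J.

E = 4.84×10^-22 J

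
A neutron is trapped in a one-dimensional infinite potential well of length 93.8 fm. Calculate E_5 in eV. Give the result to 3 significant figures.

E_5 = 5.81×10^5 eV

For an infinite well E_n = n²h²/(8m_nL²), so E_1 = h²/(8m_nL²) = (6.626×10^-34)²/(8·1.675×10^-27·(9.38×10^-14 m)²) = 3.724×10^-15 J.
Then E_5 = 5²·E_1 = 25·3.724×10^-15 J = 9.310×10^-14 J.
Converting, E_5 = 9.310×10^-14 J / (1.602×10^-19 J/eV) = 5.81×10^5 eV.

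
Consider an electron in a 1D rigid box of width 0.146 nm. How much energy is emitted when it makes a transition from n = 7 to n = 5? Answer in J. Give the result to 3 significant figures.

|ΔE| = 6.78×10^-17 J

E_1 = h²/(8m_eL²) = 2.826×10^-18 J.
|ΔE| = |7² − 5²|·E_1 = 24·2.826×10^-18 J = 6.78×10^-17 J.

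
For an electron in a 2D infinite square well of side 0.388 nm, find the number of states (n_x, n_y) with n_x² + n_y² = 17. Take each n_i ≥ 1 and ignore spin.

The level has n_x² + n_y² = 17. The ordered positive-integer solutions are (1, 4), (4, 1).
That gives 2 states.

degeneracy = 2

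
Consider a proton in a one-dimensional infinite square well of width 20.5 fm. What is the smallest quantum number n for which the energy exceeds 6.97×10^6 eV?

E_1 = h²/(8m_pL²) = 7.806×10^-14 J = 4.873×10^5 eV.
Need n² > 6.97×10^6/4.873×10^5 = 14.30, i.e. n > 3.782.
The smallest integer satisfying this is n = 4.

n = 4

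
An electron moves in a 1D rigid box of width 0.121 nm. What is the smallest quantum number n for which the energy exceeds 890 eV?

n = 6

E_1 = h²/(8m_eL²) = 4.115×10^-18 J = 25.69 eV.
Need n² > 890/25.69 = 34.64, i.e. n > 5.886.
The smallest integer satisfying this is n = 6.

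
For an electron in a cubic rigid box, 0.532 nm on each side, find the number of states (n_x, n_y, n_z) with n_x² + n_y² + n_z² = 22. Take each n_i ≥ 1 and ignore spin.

The level has n_x² + n_y² + n_z² = 22. The ordered positive-integer solutions are (2, 3, 3), (3, 2, 3), (3, 3, 2).
That gives 3 states.

degeneracy = 3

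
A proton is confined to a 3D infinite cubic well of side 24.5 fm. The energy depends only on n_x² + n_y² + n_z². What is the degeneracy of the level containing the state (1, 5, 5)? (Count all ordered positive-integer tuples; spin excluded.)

The level has n_x² + n_y² + n_z² = 51. The ordered positive-integer solutions are (1, 1, 7), (1, 5, 5), (1, 7, 1), (5, 1, 5), (5, 5, 1), (7, 1, 1).
That gives 6 states.

degeneracy = 6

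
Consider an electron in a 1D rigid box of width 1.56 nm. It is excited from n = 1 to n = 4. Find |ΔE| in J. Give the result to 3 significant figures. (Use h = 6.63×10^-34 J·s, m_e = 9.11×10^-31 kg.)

E_1 = h²/(8m_eL²) = 2.478×10^-20 J.
|ΔE| = |1² − 4²|·E_1 = 15·2.478×10^-20 J = 3.72×10^-19 J.

|ΔE| = 3.72×10^-19 J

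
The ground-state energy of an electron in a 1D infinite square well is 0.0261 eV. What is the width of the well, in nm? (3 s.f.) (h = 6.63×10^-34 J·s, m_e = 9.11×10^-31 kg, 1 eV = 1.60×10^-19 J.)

L = 3.80 nm

From E_n = n²h²/(8m_eL²), L = n·h/√(8m_eE_n).
E_1 = 0.0261 eV = 4.176×10^-21 J, so L = 1·6.63×10^-34/√(8·9.11×10^-31·4.176×10^-21) = 3.80×10^-9 m = 3.80 nm.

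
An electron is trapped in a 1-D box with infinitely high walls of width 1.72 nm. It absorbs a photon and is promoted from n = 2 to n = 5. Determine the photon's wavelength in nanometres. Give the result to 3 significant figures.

E_1 = h²/(8m_eL²) = 2.037×10^-20 J, so ΔE = (5² − 2²)E_1 = 4.278×10^-19 J.
λ = hc/ΔE = (6.626×10^-34·2.998×10^8)/4.278×10^-19 = 4.64×10^-7 m = 464 nm.

λ = 464 nm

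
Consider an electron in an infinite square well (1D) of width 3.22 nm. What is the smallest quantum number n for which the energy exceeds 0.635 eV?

n = 5

E_1 = h²/(8m_eL²) = 5.811×10^-21 J = 0.03627 eV.
Need n² > 0.635/0.03627 = 17.51, i.e. n > 4.184.
The smallest integer satisfying this is n = 5.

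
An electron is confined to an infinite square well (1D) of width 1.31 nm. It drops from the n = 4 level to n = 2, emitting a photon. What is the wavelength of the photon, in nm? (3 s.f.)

E_1 = h²/(8m_eL²) = 3.511×10^-20 J, so ΔE = (4² − 2²)E_1 = 4.213×10^-19 J.
λ = hc/ΔE = (6.626×10^-34·2.998×10^8)/4.213×10^-19 = 4.72×10^-7 m = 472 nm.

λ = 472 nm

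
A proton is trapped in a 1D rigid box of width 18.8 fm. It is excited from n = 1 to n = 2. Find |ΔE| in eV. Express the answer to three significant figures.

|ΔE| = 1.74×10^6 eV

E_1 = h²/(8m_pL²) = 9.281×10^-14 J.
|ΔE| = |1² − 2²|·E_1 = 3·9.281×10^-14 J = 2.784×10^-13 J = 1.74×10^6 eV.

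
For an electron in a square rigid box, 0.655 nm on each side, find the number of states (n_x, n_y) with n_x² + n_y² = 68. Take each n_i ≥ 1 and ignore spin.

degeneracy = 2

The level has n_x² + n_y² = 68. The ordered positive-integer solutions are (2, 8), (8, 2).
That gives 2 states.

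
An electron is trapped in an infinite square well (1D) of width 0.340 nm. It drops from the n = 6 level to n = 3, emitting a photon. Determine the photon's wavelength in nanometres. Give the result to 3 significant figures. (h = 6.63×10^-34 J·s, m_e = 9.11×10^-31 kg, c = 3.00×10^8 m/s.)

λ = 14.1 nm

E_1 = h²/(8m_eL²) = 5.217×10^-19 J, so ΔE = (6² − 3²)E_1 = 1.409×10^-17 J.
λ = hc/ΔE = (6.63×10^-34·3.00×10^8)/1.409×10^-17 = 1.41×10^-8 m = 14.1 nm.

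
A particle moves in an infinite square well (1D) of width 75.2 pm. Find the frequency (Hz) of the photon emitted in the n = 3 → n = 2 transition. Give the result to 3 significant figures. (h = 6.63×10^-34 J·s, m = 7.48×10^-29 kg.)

E_1 = h²/(8mL²) = 1.299×10^-19 J and ΔE = (3² − 2²)E_1 = 6.495×10^-19 J.
f = ΔE/h = 6.495×10^-19/6.63×10^-34 = 9.80×10^14 Hz.

f = 9.80×10^14 Hz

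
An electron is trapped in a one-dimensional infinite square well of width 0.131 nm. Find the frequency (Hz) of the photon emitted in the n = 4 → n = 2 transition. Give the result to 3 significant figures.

f = 6.36×10^16 Hz

E_1 = h²/(8m_eL²) = 3.511×10^-18 J and ΔE = (4² − 2²)E_1 = 4.213×10^-17 J.
f = ΔE/h = 4.213×10^-17/6.626×10^-34 = 6.36×10^16 Hz.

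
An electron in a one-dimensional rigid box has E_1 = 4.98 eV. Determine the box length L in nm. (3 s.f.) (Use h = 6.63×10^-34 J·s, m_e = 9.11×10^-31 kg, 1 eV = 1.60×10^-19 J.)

L = 0.275 nm

From E_n = n²h²/(8m_eL²), L = n·h/√(8m_eE_n).
E_1 = 4.98 eV = 7.968×10^-19 J, so L = 1·6.63×10^-34/√(8·9.11×10^-31·7.968×10^-19) = 2.75×10^-10 m = 0.275 nm.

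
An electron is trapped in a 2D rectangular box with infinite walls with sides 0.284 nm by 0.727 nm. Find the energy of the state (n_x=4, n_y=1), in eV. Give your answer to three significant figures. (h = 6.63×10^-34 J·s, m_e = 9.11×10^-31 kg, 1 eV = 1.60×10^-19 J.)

For a 2D rectangular well E = (h²/8m_e)·Σ n_i²/L_i² = (6.63×10^-34)²/(8·9.11×10^-31) · [4²/(0.284 nm)² + 1²/(0.727 nm)²].
Evaluating gives E = 1.208×10^-17 J = 75.5 eV.

E = 75.5 eV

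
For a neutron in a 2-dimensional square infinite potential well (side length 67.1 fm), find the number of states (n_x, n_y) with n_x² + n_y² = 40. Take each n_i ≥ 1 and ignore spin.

degeneracy = 2

The level has n_x² + n_y² = 40. The ordered positive-integer solutions are (2, 6), (6, 2).
That gives 2 states.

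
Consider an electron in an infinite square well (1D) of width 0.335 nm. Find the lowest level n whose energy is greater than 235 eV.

n = 9

E_1 = h²/(8m_eL²) = 5.368×10^-19 J = 3.351 eV.
Need n² > 235/3.351 = 70.13, i.e. n > 8.374.
The smallest integer satisfying this is n = 9.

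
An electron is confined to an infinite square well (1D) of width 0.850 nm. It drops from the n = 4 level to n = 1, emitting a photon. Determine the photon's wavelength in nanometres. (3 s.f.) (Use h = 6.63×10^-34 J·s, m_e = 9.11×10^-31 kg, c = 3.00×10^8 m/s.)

E_1 = h²/(8m_eL²) = 8.348×10^-20 J, so ΔE = (4² − 1²)E_1 = 1.252×10^-18 J.
λ = hc/ΔE = (6.63×10^-34·3.00×10^8)/1.252×10^-18 = 1.59×10^-7 m = 159 nm.

λ = 159 nm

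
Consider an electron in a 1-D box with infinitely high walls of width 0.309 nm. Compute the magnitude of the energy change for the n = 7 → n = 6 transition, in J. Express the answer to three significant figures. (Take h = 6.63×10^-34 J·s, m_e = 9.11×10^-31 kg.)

E_1 = h²/(8m_eL²) = 6.317×10^-19 J.
|ΔE| = |7² − 6²|·E_1 = 13·6.317×10^-19 J = 8.21×10^-18 J.

|ΔE| = 8.21×10^-18 J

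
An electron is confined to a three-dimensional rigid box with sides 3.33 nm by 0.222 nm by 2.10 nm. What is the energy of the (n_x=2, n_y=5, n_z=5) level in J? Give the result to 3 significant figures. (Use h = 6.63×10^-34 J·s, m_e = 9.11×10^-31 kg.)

E = 3.10×10^-17 J

For a 3D rectangular well E = (h²/8m_e)·Σ n_i²/L_i² = (6.63×10^-34)²/(8·9.11×10^-31) · [2²/(3.33 nm)² + 5²/(0.222 nm)² + 5²/(2.10 nm)²].
Evaluating gives E = 3.10×10^-17 J.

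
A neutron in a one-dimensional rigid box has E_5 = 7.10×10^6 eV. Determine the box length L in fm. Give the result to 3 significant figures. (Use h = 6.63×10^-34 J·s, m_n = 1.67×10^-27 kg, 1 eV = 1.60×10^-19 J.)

L = 26.9 fm

From E_n = n²h²/(8m_nL²), L = n·h/√(8m_nE_n).
E_5 = 7.10×10^6 eV = 1.136×10^-12 J, so L = 5·6.63×10^-34/√(8·1.67×10^-27·1.136×10^-12) = 2.69×10^-14 m = 26.9 fm.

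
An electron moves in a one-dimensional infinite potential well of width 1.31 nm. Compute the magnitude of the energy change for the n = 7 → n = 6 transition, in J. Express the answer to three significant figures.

E_1 = h²/(8m_eL²) = 3.511×10^-20 J.
|ΔE| = |7² − 6²|·E_1 = 13·3.511×10^-20 J = 4.56×10^-19 J.

|ΔE| = 4.56×10^-19 J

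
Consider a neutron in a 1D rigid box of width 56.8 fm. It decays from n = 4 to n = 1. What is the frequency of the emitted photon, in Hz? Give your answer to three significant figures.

f = 2.30×10^20 Hz

E_1 = h²/(8m_nL²) = 1.016×10^-14 J and ΔE = (4² − 1²)E_1 = 1.524×10^-13 J.
f = ΔE/h = 1.524×10^-13/6.626×10^-34 = 2.30×10^20 Hz.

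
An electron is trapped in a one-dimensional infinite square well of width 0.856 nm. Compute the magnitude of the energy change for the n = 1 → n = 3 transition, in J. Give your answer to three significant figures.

|ΔE| = 6.58×10^-19 J

E_1 = h²/(8m_eL²) = 8.222×10^-20 J.
|ΔE| = |1² − 3²|·E_1 = 8·8.222×10^-20 J = 6.58×10^-19 J.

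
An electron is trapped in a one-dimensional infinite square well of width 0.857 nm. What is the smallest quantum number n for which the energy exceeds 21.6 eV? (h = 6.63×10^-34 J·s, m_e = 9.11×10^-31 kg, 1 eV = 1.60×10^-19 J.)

n = 7

E_1 = h²/(8m_eL²) = 8.212×10^-20 J = 0.5133 eV.
Need n² > 21.6/0.5133 = 42.08, i.e. n > 6.487.
The smallest integer satisfying this is n = 7.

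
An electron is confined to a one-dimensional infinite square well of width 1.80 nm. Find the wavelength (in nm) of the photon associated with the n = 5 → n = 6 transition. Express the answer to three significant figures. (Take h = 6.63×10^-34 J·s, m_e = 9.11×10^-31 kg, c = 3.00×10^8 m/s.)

λ = 971 nm

E_1 = h²/(8m_eL²) = 1.862×10^-20 J, so ΔE = (6² − 5²)E_1 = 2.048×10^-19 J.
λ = hc/ΔE = (6.63×10^-34·3.00×10^8)/2.048×10^-19 = 9.71×10^-7 m = 971 nm.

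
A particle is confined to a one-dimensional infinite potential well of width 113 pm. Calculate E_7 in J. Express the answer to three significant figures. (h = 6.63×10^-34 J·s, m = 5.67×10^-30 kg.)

For an infinite well E_n = n²h²/(8mL²), so E_1 = h²/(8mL²) = (6.63×10^-34)²/(8·5.67×10^-30·(1.13×10^-10 m)²) = 7.589×10^-19 J.
Then E_7 = 7²·E_1 = 49·7.589×10^-19 J = 3.72×10^-17 J.

E_7 = 3.72×10^-17 J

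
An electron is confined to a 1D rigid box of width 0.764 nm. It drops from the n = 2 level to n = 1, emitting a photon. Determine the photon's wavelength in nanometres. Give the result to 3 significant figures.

E_1 = h²/(8m_eL²) = 1.032×10^-19 J, so ΔE = (2² − 1²)E_1 = 3.096×10^-19 J.
λ = hc/ΔE = (6.626×10^-34·2.998×10^8)/3.096×10^-19 = 6.42×10^-7 m = 642 nm.

λ = 642 nm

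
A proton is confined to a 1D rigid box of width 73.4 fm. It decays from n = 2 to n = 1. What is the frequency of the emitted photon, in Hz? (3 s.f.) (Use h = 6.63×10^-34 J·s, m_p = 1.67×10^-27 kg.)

E_1 = h²/(8m_pL²) = 6.107×10^-15 J and ΔE = (2² − 1²)E_1 = 1.832×10^-14 J.
f = ΔE/h = 1.832×10^-14/6.63×10^-34 = 2.76×10^19 Hz.

f = 2.76×10^19 Hz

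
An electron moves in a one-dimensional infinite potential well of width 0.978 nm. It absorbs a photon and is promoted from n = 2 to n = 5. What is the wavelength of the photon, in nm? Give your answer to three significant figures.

λ = 150 nm

E_1 = h²/(8m_eL²) = 6.299×10^-20 J, so ΔE = (5² − 2²)E_1 = 1.323×10^-18 J.
λ = hc/ΔE = (6.626×10^-34·2.998×10^8)/1.323×10^-18 = 1.50×10^-7 m = 150 nm.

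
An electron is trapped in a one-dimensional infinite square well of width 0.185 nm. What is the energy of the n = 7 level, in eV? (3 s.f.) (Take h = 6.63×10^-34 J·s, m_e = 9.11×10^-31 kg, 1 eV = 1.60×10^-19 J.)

E_7 = 540 eV

For an infinite well E_n = n²h²/(8m_eL²), so E_1 = h²/(8m_eL²) = (6.63×10^-34)²/(8·9.11×10^-31·(1.85×10^-10 m)²) = 1.762×10^-18 J.
Then E_7 = 7²·E_1 = 49·1.762×10^-18 J = 8.634×10^-17 J.
Converting, E_7 = 8.634×10^-17 J / (1.60×10^-19 J/eV) = 540 eV.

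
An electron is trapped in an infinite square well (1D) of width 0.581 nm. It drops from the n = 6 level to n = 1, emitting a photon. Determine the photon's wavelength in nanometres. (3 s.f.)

λ = 31.8 nm

E_1 = h²/(8m_eL²) = 1.785×10^-19 J, so ΔE = (6² − 1²)E_1 = 6.248×10^-18 J.
λ = hc/ΔE = (6.626×10^-34·2.998×10^8)/6.248×10^-18 = 3.18×10^-8 m = 31.8 nm.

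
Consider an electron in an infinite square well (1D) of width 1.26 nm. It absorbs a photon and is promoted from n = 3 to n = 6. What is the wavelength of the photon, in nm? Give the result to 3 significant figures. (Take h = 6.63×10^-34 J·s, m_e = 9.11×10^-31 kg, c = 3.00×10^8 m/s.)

E_1 = h²/(8m_eL²) = 3.799×10^-20 J, so ΔE = (6² − 3²)E_1 = 1.026×10^-18 J.
λ = hc/ΔE = (6.63×10^-34·3.00×10^8)/1.026×10^-18 = 1.94×10^-7 m = 194 nm.

λ = 194 nm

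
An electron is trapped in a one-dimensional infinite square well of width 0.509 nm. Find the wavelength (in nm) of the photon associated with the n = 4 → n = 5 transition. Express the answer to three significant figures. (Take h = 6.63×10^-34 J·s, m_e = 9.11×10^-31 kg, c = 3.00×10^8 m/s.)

λ = 94.9 nm

E_1 = h²/(8m_eL²) = 2.328×10^-19 J, so ΔE = (5² − 4²)E_1 = 2.095×10^-18 J.
λ = hc/ΔE = (6.63×10^-34·3.00×10^8)/2.095×10^-18 = 9.49×10^-8 m = 94.9 nm.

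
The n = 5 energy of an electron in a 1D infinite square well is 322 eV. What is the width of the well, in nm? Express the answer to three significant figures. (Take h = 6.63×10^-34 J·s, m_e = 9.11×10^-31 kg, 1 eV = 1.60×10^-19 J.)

L = 0.171 nm

From E_n = n²h²/(8m_eL²), L = n·h/√(8m_eE_n).
E_5 = 322 eV = 5.152×10^-17 J, so L = 5·6.63×10^-34/√(8·9.11×10^-31·5.152×10^-17) = 1.71×10^-10 m = 0.171 nm.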